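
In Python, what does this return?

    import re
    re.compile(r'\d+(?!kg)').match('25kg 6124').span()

`match` is anchored at position 0; if the pattern doesn't fit there, it returns None.
The match spans [0:1] → '2'.

(0, 1)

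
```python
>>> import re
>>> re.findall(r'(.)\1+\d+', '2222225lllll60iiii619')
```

['2', 'l', 'i']

`\1` has to match the exact text group 1 already captured.
One capturing group, so `findall` returns just the captured substring from each match — 3 in all.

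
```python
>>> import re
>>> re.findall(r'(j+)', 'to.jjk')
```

Pattern: one or more of a literal 'j' (captured).
Walking the string: at [3:5] match 'jj', group 1 = 'jj'.
Because there's exactly one group, `findall` drops the full match and keeps group 1 from the one hit.

['jj']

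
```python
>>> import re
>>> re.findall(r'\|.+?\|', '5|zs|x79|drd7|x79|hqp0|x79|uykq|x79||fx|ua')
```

['|zs|', '|drd7|', '|hqp0|', '|uykq|', '||fx|']

A non-greedy quantifier consumes as few characters as it can — just enough that the remainder of the pattern still matches from where it stops; whatever follows it matches normally.
Scanning left to right: at [1:5] → '|zs|'; at [8:14] → '|drd7|'; at [17:23] → '|hqp0|'; at [26:32] → '|uykq|'; at [35:40] → '||fx|'.
`findall` yields the raw match text (5 of them) because the pattern has no groups.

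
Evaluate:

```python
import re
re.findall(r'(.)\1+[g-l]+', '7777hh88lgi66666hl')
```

A backreference is literal: `\1` must see the identical characters the first group matched.
Walking the string: at [0:6] match '7777hh', group 1 = '7'; at [6:11] match '88lgi', group 1 = '8'; at [11:18] match '66666hl', group 1 = '6'.
Because there's exactly one group, `findall` drops the full match and keeps group 1 from each hit.

['7', '8', '6']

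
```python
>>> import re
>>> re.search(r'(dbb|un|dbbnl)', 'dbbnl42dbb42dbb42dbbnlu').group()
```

'dbb'

The regex engine tests alternatives in the order written; an earlier branch that matches wins even if a later one would match more.
Unlike `match`, `search` isn't anchored — it looks for the pattern anywhere in the string.
The match spans [0:3] → 'dbb'.
Captured: group 1 = 'dbb'.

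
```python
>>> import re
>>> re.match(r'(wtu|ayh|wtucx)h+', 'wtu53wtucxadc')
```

None

`match` is anchored at position 0; if the pattern doesn't fit there, it returns None.
Here the string doesn't start with a match, so the call returns None.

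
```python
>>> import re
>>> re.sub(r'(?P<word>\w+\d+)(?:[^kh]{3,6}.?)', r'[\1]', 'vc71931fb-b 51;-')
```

'[vc71931];-'

The replacement refers to a captured group, so each match is rewritten using its own captured text.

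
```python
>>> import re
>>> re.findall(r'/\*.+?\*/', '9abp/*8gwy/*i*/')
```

Walking the string: at [4:15] → '/*8gwy/*i*/'.
Since nothing is captured, `findall` lists the 1 matched substring directly.

['/*8gwy/*i*/']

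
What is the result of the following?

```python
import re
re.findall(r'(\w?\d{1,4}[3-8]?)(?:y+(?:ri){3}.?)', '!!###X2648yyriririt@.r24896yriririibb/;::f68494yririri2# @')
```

['X2648', 'r24896', 'f68494']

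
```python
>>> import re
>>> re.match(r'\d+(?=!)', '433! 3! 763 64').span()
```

The positive lookaround only admits positions where the adjacent text matches; those characters stay outside the span.
`re.match` won't scan ahead — the pattern has to work from the very first character.
The match spans [0:3] → '433'.

(0, 3)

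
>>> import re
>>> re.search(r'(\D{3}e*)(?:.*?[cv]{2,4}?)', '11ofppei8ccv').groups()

('ofp',)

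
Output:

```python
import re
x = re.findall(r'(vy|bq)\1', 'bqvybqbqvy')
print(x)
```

A backreference is literal: `\1` must see the identical characters the first group matched.
Matches: at [4:8] match 'bqbq', group 1 = 'bq'.
Because there's exactly one group, `findall` drops the full match and keeps group 1 from the one hit.

['bq']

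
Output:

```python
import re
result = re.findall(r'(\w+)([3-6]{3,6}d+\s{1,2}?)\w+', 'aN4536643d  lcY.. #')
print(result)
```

[('aN4536', '643d  ')]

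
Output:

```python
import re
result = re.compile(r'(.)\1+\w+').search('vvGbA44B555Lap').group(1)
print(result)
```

v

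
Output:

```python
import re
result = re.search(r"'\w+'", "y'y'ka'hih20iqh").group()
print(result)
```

'y'

The match spans [1:4] → "'y'".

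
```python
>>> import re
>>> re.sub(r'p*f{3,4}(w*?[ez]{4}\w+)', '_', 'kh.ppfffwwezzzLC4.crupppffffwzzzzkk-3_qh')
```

The pattern matches zero or more of a literal 'p', then 3 to 4 of the literal 'f'; then zero or more of the literal 'w' (lazy), then exactly 4 of one of [ez], then one or more of a word character (captured).
Every occurrence is swapped for '_'.

'kh._.cru_-3_qh'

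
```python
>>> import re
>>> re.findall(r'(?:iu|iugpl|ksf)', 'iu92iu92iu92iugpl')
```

Alternation tries branches left to right and keeps the first one that lets the overall match succeed at that position.
`findall` yields the raw match text (4 of them) because the pattern has no groups.

['iu', 'iu', 'iu', 'iu']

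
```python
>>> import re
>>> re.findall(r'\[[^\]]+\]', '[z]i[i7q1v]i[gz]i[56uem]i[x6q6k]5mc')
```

['[z]', '[i7q1v]', '[gz]', '[56uem]', '[x6q6k]']

Walking the string: at [0:3] → '[z]'; at [4:11] → '[i7q1v]'; at [12:16] → '[gz]'; at [17:24] → '[56uem]'; at [25:32] → '[x6q6k]'.
No capturing groups, so `findall` returns the 5 full match strings.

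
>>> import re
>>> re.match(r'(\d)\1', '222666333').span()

(0, 2)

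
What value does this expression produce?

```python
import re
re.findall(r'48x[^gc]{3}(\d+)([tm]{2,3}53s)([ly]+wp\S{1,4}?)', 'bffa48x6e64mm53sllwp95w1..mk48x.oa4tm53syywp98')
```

[('4', 'mm53s', 'llwp9'), ('4', 'tm53s', 'yywp9')]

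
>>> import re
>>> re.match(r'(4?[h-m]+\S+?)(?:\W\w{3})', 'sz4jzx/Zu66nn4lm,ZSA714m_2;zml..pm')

With `match`, the pattern is implicitly anchored at the beginning.
Here the pattern fails at index 0, so the call returns None.

None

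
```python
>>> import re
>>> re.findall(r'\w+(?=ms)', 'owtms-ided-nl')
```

['owt']

The positive lookaround only admits positions where the adjacent text matches; those characters stay outside the span.
Walking the string: at [0:3] → 'owt'.
With no groups in the pattern, `findall` gives back each whole match — 1 here.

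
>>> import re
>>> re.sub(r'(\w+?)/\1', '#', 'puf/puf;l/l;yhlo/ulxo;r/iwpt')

`\1` has to match the exact text group 1 already captured.
Matches: at [0:7] → 'puf/puf'; at [8:11] → 'l/l'.
Every occurrence is swapped for '#'.

'#;#;yhlo/ulxo;r/iwpt'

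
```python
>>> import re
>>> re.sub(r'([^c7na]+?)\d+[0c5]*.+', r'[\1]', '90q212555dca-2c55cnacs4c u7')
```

With the lazy modifier that quantifier settles for the fewest repetitions that let the rest of the pattern succeed (the atoms after it are unaffected and can still be greedy).
The replacement refers to a captured group, so each match is rewritten using its own captured text.

'[9]'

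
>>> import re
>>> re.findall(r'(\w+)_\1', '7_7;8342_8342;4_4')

['7', '8342', '4']

A backreference is literal: `\1` must see the identical characters the first group matched.
Walking the string: at [0:3] match '7_7', group 1 = '7'; at [4:13] match '8342_8342', group 1 = '8342'; at [14:17] match '4_4', group 1 = '4'.
`findall` collects group 1 from each match (3 total).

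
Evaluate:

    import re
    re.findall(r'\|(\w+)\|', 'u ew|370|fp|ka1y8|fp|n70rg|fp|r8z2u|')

['370', 'ka1y8', 'n70rg', 'r8z2u']

With a single group, `findall` returns only what that group captured — 4 items.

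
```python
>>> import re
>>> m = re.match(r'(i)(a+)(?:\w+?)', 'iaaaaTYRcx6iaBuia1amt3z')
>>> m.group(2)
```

'aaaa'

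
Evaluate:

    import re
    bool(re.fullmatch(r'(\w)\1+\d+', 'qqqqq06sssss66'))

False

After group 1 captures some text, `\1` only succeeds where that same text appears again.
`re.fullmatch` requires the pattern to consume the entire string.
Here there's no way to consume every character, so the call returns None, and `bool(None)` is False.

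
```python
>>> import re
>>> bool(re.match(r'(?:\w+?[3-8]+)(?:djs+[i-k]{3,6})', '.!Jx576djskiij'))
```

With `match`, the pattern is implicitly anchored at the beginning.
Here position 0 doesn't satisfy it, so the call returns None, and `bool(None)` is False.

False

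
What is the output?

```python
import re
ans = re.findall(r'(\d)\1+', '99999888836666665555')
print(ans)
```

A backreference is literal: `\1` must see the identical characters the first group matched.
Scanning left to right: at [0:5] match '99999', group 1 = '9'; at [5:9] match '8888', group 1 = '8'; at [10:16] match '666666', group 1 = '6'; at [16:20] match '5555', group 1 = '5'.
With a single group, `findall` returns only what that group captured — 4 items.

['9', '8', '6', '5']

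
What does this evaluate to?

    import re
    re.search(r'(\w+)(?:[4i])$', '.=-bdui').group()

This matches one or more of a word character (captured); then one of [4i] (non-capturing group); then anchored at the end.
`search` walks the string left to right and returns the first match it finds.
The match spans [3:7] → 'bdui'.
Captured: group 1 = 'bdu'.

'bdui'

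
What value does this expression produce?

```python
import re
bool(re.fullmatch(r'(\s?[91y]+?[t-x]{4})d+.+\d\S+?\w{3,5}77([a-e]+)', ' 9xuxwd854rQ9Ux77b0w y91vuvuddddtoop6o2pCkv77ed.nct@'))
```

False

The pattern matches optionally whitespace, then one or more of one of [91y] (lazy), then exactly 4 of a character in [t-x] (captured); then one or more of a literal 'd', then one or more of any character, then a digit; then one or more of a non-whitespace character (lazy), then 3 to 5 of a word character, then the literal '77'; then one or more of a character in [a-e] (captured).
For `fullmatch`, every character of the input must be accounted for by the pattern.
Here the pattern can't cover the whole string, so the call returns None, and `bool(None)` is False.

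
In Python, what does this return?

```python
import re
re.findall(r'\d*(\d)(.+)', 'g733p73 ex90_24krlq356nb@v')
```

Pattern: zero or more of a digit; then a digit (captured); then one or more of any character (captured).
2 groups means the one result is a tuple of 2 captured strings — 1 here.

[('3', 'p73 ex90_24krlq356nb@v')]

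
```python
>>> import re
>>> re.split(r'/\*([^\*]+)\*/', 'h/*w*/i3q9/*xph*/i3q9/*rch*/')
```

['h', 'w', 'i3q9', 'xph', 'i3q9', 'rch', '']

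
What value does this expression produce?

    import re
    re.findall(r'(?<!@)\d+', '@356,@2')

['56']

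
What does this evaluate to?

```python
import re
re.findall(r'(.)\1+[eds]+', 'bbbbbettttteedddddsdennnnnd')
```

After group 1 captures some text, `\1` only succeeds where that same text appears again.
One capturing group, so `findall` returns just the captured substring from each match — 3 in all.

['b', 't', 'n']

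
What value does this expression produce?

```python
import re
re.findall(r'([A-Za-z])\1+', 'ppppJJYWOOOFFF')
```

The backreference `\1` re-matches whatever the first group consumed, character for character.
Matches: at [0:4] match 'pppp', group 1 = 'p'; at [4:6] match 'JJ', group 1 = 'J'; at [8:11] match 'OOO', group 1 = 'O'; at [11:14] match 'FFF', group 1 = 'F'.
Because there's exactly one group, `findall` drops the full match and keeps group 1 from each hit.

['p', 'J', 'O', 'F']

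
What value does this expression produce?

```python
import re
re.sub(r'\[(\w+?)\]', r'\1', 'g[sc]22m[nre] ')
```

'gsc22mnre '

`\1` in the replacement pulls in group 1's text for each match.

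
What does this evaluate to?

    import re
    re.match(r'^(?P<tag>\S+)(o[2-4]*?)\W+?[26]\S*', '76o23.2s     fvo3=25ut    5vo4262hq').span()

`re.match` only tries the pattern at the start of the string.
The match spans [0:8] → '76o23.2s'.

(0, 8)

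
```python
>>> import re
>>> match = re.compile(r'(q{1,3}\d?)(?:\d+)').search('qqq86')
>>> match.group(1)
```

'qqq8'

The match spans [0:5] → 'qqq86'.
Captured: group 1 = 'qqq8'.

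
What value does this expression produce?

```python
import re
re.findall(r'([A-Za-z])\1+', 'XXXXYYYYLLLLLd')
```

['X', 'Y', 'L']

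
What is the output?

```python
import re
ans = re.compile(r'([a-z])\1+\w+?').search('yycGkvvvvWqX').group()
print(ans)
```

`\1` has to match the exact text group 1 already captured.
`re.search` tries every starting position until one works.
The match spans [0:3] → 'yyc'.
Captured: group 1 = 'y'.

yyc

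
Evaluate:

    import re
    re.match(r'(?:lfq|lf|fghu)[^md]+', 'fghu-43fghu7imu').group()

`re.match` won't scan ahead — the pattern has to work from the very first character.
The match spans [0:13] → 'fghu-43fghu7i'.

'fghu-43fghu7i'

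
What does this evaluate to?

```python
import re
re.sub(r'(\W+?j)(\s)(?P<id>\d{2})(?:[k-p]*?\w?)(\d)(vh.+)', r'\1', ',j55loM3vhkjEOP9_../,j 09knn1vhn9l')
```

Each match is replaced using the text its own group 1 captured.

',j55loM3vhkjEOP9_../,j'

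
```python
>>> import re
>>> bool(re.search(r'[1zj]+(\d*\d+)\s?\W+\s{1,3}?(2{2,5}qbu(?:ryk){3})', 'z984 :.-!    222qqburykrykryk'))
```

Here nothing in the string fits, so the call returns None, and `bool(None)` is False.

False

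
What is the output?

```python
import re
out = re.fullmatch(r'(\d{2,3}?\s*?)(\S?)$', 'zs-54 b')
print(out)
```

None

For `fullmatch`, every character of the input must be accounted for by the pattern.
Here there's no way to consume every character, so the call returns None.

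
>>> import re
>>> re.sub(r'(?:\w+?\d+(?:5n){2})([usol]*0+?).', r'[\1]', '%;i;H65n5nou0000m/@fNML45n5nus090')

The pattern matches one or more of a word character (lazy), then one or more of a digit, then the literal '5n' repeated 2 times (non-capturing group); then zero or more of one of [usol], then one or more of the literal '0' (lazy) (captured); then any character.
Matches: at [4:14] → 'H65n5nou00'; at [19:32] → 'fNML45n5nus09'.
The replacement refers to a captured group, so each match is rewritten using its own captured text.

'%;i;[ou0]00m/@[us0]0'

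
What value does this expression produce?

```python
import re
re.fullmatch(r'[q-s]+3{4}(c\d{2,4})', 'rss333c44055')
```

The pattern matches one or more of a character in [q-s], then exactly 4 of a literal '3'; then the literal 'c', then 2 to 4 of a digit (captured).
`re.fullmatch` requires the pattern to consume the entire string.
Here there's no way to consume every character, so the call returns None.

None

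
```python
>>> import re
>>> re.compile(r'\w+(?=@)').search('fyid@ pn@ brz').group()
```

'fyid'

The lookaround is zero-width — it requires the adjacent text to match without consuming it, so the asserted text isn't part of the match.
`re.search` scans for the first position where the pattern succeeds.
The match spans [0:4] → 'fyid'.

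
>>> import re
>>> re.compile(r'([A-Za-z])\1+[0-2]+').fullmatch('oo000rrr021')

None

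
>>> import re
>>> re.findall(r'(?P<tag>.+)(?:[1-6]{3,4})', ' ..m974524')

[' ..m974']

The pattern matches one or more of any character (captured as 'tag'); then 3 to 4 of a character in [1-6] (non-capturing group).
Walking the string: at [0:10] match ' ..m974524', group 1 = ' ..m974'.
Because there's exactly one group, `findall` drops the full match and keeps group 1 from the one hit.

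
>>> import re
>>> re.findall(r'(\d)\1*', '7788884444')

After group 1 captures some text, `\1` only succeeds where that same text appears again.
Scanning left to right: at [0:2] match '77', group 1 = '7'; at [2:6] match '8888', group 1 = '8'; at [6:10] match '4444', group 1 = '4'.
One capturing group, so `findall` returns just the captured substring from each match — 3 in all.

['7', '8', '4']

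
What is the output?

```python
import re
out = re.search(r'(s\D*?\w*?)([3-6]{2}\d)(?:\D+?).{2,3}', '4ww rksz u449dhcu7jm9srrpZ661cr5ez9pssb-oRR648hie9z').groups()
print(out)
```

('sz u', '449')

The pattern matches a literal 's', then zero or more of a non-digit (lazy), then zero or more of a word character (lazy) (captured); then exactly 2 of a character in [3-6], then a digit (captured); then one or more of a non-digit (lazy) (non-capturing group); then 2 to 3 of any character.
Because the quantifier is non-greedy, it stops expanding at the earliest point where the rest of the pattern can succeed.
`re.search` scans for the first position where the pattern succeeds.
The match spans [6:17] → 'sz u449dhcu'.
Captured: group 1 = 'sz u', group 2 = '449'.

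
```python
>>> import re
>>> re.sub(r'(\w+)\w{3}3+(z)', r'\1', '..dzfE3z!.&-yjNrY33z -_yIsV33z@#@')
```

This matches one or more of a word character (captured); then exactly 3 of a word character, then one or more of a literal '3'; then a literal 'z' (captured).
Matches: at [2:8] → 'dzfE3z'; at [12:20] → 'yjNrY33z'; at [22:30] → '_yIsV33z'.
`\1` in the replacement pulls in group 1's text for each match.

'..d!.&-yjN -_yI@#@'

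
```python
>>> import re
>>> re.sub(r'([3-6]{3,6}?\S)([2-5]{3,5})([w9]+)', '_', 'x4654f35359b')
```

'x_b'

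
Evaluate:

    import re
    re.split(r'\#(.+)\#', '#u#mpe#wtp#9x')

['', 'u#mpe#wtp', '9x']

Matches to split on: at [0:11] → '#u#mpe#wtp#'.
`re.split` interleaves the captured-group text with the surrounding fragments.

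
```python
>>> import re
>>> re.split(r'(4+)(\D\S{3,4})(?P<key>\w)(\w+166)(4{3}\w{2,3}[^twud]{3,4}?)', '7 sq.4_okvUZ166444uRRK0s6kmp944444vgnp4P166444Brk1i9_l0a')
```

`re.split` interleaves the captured-group text with the surrounding fragments.

['7 sq.', '4', '_okvU', 'Z', '166444uRRK0s6kmp944444vgnp4P166', '444Brk1i9', '_l0a']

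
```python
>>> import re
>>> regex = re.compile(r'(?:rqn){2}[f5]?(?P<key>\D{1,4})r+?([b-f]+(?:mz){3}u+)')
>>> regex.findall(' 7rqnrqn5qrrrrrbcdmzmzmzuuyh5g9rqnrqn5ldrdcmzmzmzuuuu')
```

The pattern matches the literal 'rqn' repeated 2 times, then optionally one of [f5]; then 1 to 4 of a non-digit (captured as 'key'); then one or more of a literal 'r' (lazy); then one or more of a character in [b-f], then the literal 'mz' repeated 3 times, then one or more of a literal 'u' (captured).
Walking the string: at [2:26] match 'rqnrqn5qrrrrrbcdmzmzmzuu', groups = ('qrrr', 'bcdmzmzmzuu'); at [31:53] match 'rqnrqn5ldrdcmzmzmzuuuu', groups = ('ld', 'dcmzmzmzuuuu').
With 2 capturing groups, `findall` returns a 2-tuple per match.

[('qrrr', 'bcdmzmzmzuu'), ('ld', 'dcmzmzmzuuuu')]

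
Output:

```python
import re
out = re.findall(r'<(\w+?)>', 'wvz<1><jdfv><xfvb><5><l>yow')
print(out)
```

Because there's exactly one group, `findall` drops the full match and keeps group 1 from each hit.

['1', 'jdfv', 'xfvb', '5', 'l']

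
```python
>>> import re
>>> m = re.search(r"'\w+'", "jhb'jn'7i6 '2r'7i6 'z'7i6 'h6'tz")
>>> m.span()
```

`search` walks the string left to right and returns the first match it finds.
The match spans [3:7] → "'jn'".

(3, 7)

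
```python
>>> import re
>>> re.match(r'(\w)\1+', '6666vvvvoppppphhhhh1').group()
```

After group 1 captures some text, `\1` only succeeds where that same text appears again.
`re.match` won't scan ahead — the pattern has to work from the very first character.
The match spans [0:4] → '6666'.
Captured: group 1 = '6'.

'6666'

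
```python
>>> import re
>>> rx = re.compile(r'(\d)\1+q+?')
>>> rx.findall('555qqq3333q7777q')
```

The backreference `\1` re-matches whatever the first group consumed, character for character.
Matches: at [0:4] match '555q', group 1 = '5'; at [6:11] match '3333q', group 1 = '3'; at [11:16] match '7777q', group 1 = '7'.
One capturing group, so `findall` returns just the captured substring from each match — 3 in all.

['5', '3', '7']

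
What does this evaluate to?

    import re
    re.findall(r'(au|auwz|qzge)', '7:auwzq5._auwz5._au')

Branches in `(...|...)` are attempted left-to-right; the first branch that allows the whole pattern to succeed is taken.
Walking the string: at [2:4] match 'au', group 1 = 'au'; at [10:12] match 'au', group 1 = 'au'; at [17:19] match 'au', group 1 = 'au'.
One capturing group, so `findall` returns just the captured substring from each match — 3 in all.

['au', 'au', 'au']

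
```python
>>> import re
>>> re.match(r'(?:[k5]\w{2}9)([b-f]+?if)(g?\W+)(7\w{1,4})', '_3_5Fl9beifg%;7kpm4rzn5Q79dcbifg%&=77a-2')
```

None

`match` is anchored at position 0; if the pattern doesn't fit there, it returns None.
Here position 0 doesn't satisfy it, so the call returns None.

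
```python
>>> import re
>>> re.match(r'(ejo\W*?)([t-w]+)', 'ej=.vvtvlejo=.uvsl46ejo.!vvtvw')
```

`re.match` won't scan ahead — the pattern has to work from the very first character.
Here position 0 doesn't satisfy it, so the call returns None.

None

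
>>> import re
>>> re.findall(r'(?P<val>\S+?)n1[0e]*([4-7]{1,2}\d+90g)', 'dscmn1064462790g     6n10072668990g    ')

[('dscm', '64462790g'), ('6', '72668990g')]

The pattern matches one or more of a non-whitespace character (lazy) (captured as 'val'); then the literal 'n1', then zero or more of one of [0e]; then 1 to 2 of a character in [4-7], then one or more of a digit, then the literal '90g' (captured).
With 2 capturing groups, `findall` returns a 2-tuple per match.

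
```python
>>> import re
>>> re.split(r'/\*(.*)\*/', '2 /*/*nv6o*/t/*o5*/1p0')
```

Matches to split on: at [2:19] → '/*/*nv6o*/t/*o5*/'.
`re.split` interleaves the captured-group text with the surrounding fragments.

['2 ', '/*nv6o*/t/*o5', '1p0']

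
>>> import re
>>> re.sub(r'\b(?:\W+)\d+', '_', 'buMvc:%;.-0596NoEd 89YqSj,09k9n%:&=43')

'buMvc_NoEd_YqSj_k9n_'

The pattern matches a word boundary (`\b`, zero-width); then one or more of a non-word character (non-capturing group); then one or more of a digit.
Matches: at [5:14] → ':%;.-0596'; at [18:21] → ' 89'; at [25:28] → ',09'; at [31:37] → '%:&=43'.
Every occurrence is swapped for '_'.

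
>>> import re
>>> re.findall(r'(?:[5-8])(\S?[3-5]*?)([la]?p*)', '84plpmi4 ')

This matches a character in [5-8] (non-capturing group); then optionally a non-whitespace character, then zero or more of a character in [3-5] (lazy) (captured); then optionally one of [la], then zero or more of a literal 'p' (captured).
Scanning left to right: at [0:3] match '84p', groups = ('4', 'p').
`findall` packs the 2 group values into a tuple for every match.

[('4', 'p')]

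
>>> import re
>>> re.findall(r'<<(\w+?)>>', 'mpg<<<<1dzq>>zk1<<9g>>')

One capturing group, so `findall` returns just the captured substring from each match — 2 in all.

['1dzq', '9g']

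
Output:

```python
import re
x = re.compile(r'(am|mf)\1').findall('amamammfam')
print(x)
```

`\1` has to match the exact text group 1 already captured.
`findall` collects group 1 from the one match (1 total).

['am']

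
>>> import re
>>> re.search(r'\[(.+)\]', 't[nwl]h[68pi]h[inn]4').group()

'[nwl]h[68pi]h[inn]'

The match spans [1:19] → '[nwl]h[68pi]h[inn]'.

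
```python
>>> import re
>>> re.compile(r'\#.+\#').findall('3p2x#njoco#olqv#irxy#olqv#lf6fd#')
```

['#njoco#olqv#irxy#olqv#lf6fd#']

Scanning left to right: at [4:32] → '#njoco#olqv#irxy#olqv#lf6fd#'.
With no groups in the pattern, `findall` gives back each whole match — 1 here.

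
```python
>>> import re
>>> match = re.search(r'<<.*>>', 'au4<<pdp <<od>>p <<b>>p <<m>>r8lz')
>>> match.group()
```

'<<pdp <<od>>p <<b>>p <<m>>'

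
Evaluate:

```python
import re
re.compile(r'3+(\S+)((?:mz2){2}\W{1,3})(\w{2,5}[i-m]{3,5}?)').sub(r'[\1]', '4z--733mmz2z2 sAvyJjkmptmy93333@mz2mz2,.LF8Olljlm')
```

'4z--733mmz2z2 sAvyJjkmptmy9[@]m'

Because the quantifier is non-greedy, it stops expanding at the earliest point where the rest of the pattern can succeed.
`\1` in the replacement pulls in group 1's text for each match.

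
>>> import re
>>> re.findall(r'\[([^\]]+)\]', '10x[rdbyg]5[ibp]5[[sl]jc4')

['rdbyg', 'ibp', '[sl']

`findall` collects group 1 from each match (3 total).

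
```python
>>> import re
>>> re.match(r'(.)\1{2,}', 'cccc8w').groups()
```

The match spans [0:4] → 'cccc'.
Captured: group 1 = 'c'.

('c',)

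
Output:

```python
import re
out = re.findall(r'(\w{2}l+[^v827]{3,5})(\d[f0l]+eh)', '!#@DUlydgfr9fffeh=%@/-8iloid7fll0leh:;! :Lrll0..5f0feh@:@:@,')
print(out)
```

The pattern matches exactly 2 of a word character, then one or more of the literal 'l', then 3 to 5 of any character except [v827] (captured); then a digit, then one or more of one of [f0l], then the literal 'eh' (captured).
Scanning left to right: at [3:17] match 'DUlydgfr9fffeh', groups = ('DUlydgfr', '9fffeh'); at [22:36] match '8iloid7fll0leh', groups = ('8iloid', '7fll0leh'); at [41:54] match 'Lrll0..5f0feh', groups = ('Lrll0..5f', '0feh').
2 groups means each result is a tuple of 2 captured strings — 3 here.

[('DUlydgfr', '9fffeh'), ('8iloid', '7fll0leh'), ('Lrll0..5f', '0feh')]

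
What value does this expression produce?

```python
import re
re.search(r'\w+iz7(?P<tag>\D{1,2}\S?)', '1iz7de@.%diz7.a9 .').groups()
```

The pattern matches one or more of a word character, then the literal 'iz7'; then 1 to 2 of a non-digit, then optionally a non-whitespace character (captured as 'tag').
`re.search` scans for the first position where the pattern succeeds.
The match spans [0:7] → '1iz7de@'.
Captured: group 1 = 'de@'.

('de@',)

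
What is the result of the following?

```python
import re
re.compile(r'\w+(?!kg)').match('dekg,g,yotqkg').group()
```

'dekg'

A negative assertion filters positions out without eating any characters.
`re.match` only tries the pattern at the start of the string.
The match spans [0:4] → 'dekg'.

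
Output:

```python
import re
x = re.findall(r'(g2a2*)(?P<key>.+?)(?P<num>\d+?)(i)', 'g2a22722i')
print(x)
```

With 4 capturing groups, `findall` returns a 4-tuple per match.

[('g2a22', '7', '22', 'i')]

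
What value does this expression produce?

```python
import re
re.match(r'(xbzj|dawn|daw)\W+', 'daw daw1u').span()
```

With `match`, the pattern is implicitly anchored at the beginning.
The match spans [0:4] → 'daw '.

(0, 4)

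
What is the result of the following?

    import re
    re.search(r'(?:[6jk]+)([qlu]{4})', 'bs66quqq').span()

(2, 8)

The pattern matches one or more of one of [6jk] (non-capturing group); then exactly 4 of one of [qlu] (captured).
The match spans [2:8] → '66quqq'.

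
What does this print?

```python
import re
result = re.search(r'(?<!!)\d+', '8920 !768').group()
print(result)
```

8920

Because the assertion is negative and zero-width, positions next to the forbidden text are skipped.
Unlike `match`, `search` isn't anchored — it looks for the pattern anywhere in the string.
The match spans [0:4] → '8920'.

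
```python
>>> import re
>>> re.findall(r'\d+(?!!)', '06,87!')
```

['06', '8']

The negative lookaround is zero-width — it rules out positions where the adjacent text would match, without consuming anything.
Matches: at [0:2] → '06'; at [3:4] → '8'.
Since nothing is captured, `findall` lists the 2 matched substrings directly.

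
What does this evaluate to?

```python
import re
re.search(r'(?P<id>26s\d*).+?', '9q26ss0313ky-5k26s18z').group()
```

'26ss'

The pattern matches the literal '26s', then zero or more of a digit (captured as 'id'); then one or more of any character (lazy).
`re.search` scans for the first position where the pattern succeeds.
The match spans [2:6] → '26ss'.
Captured: group 1 = '26s'.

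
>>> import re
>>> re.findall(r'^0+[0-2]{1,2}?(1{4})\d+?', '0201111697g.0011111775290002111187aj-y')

['1111']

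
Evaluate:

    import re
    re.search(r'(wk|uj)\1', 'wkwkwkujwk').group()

'wkwk'

`\1` is not a pattern — it's the concrete string captured by group 1, re-applied verbatim.
Unlike `match`, `search` isn't anchored — it looks for the pattern anywhere in the string.
The match spans [0:4] → 'wkwk'.
Captured: group 1 = 'wk'.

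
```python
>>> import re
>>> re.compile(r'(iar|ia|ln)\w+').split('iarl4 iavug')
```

['', 'iar', ' ', 'ia', '']

Alternation isn't longest-match — the leftmost alternative that fits at this position is chosen.
Matches to split on: at [0:5] → 'iarl4'; at [6:11] → 'iavug'.
Because the pattern has a capturing group, `split` also inserts each captured text between the pieces.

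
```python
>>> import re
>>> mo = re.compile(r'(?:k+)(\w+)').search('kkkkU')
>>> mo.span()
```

(0, 5)

The pattern matches one or more of a literal 'k' (non-capturing group); then one or more of a word character (captured).
`search` walks the string left to right and returns the first match it finds.
The match spans [0:5] → 'kkkkU'.
Captured: group 1 = 'U'.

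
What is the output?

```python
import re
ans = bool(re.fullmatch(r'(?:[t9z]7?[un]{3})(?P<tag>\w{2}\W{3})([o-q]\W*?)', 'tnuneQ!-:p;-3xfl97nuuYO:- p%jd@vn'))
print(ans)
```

False

This matches one of [t9z], then optionally a literal '7', then exactly 3 of one of [un] (non-capturing group); then exactly 2 of a word character, then exactly 3 of a non-word character (captured as 'tag'); then a character in [o-q], then zero or more of a non-word character (lazy) (captured).
`fullmatch` succeeds only if the pattern covers the string from start to end.
Here the string isn't matched end-to-end, so the call returns None, and `bool(None)` is False.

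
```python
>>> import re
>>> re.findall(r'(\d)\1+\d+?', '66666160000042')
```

['6', '0']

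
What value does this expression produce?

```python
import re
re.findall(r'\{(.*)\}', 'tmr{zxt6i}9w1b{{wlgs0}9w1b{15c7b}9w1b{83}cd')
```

One capturing group, so `findall` returns just the captured substring from the one match — 1 in all.

['zxt6i}9w1b{{wlgs0}9w1b{15c7b}9w1b{83']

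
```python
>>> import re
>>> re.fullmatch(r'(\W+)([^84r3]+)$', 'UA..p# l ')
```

This matches one or more of a non-word character (captured); then one or more of any character except [84r3] (captured); then anchored at the end.
`fullmatch` succeeds only if the pattern covers the string from start to end.
Here there's no way to consume every character, so the call returns None.

None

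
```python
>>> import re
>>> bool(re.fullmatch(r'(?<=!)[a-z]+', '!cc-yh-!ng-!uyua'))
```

False

`re.fullmatch` requires the pattern to consume the entire string.
Here the pattern can't cover the whole string, so the call returns None, and `bool(None)` is False.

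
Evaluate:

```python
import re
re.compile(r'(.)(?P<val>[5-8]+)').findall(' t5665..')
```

[('t', '5665')]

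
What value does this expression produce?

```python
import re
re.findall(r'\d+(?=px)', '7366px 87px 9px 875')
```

The positive lookaround only admits positions where the adjacent text matches; those characters stay outside the span.
Since nothing is captured, `findall` lists the 3 matched substrings directly.

['7366', '87', '9']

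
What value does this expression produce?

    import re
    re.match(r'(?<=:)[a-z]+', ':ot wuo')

`match` is anchored at position 0; if the pattern doesn't fit there, it returns None.
Here position 0 doesn't satisfy it, so the call returns None.

None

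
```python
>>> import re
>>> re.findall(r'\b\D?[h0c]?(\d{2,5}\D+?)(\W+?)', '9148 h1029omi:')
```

[('1029omi', ':')]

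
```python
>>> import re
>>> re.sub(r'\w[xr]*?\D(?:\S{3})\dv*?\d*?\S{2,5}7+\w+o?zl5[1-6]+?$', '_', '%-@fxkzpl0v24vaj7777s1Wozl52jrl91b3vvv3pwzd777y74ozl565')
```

Each match is replaced by '_'.

'%-@_'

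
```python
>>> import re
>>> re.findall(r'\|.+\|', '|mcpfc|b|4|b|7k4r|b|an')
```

Matches: at [0:20] → '|mcpfc|b|4|b|7k4r|b|'.
`findall` yields the raw match text (1 of them) because the pattern has no groups.

['|mcpfc|b|4|b|7k4r|b|']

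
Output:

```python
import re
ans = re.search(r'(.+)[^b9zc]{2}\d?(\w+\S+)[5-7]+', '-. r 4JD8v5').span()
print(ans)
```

This matches one or more of any character (captured); then exactly 2 of any character except [b9zc], then optionally a digit; then one or more of a word character, then one or more of a non-whitespace character (captured); then one or more of a character in [5-7].
Unlike `match`, `search` isn't anchored — it looks for the pattern anywhere in the string.
The match spans [0:11] → '-. r 4JD8v5'.
Captured: group 1 = '-. r 4', group 2 = '8v'.

(0, 11)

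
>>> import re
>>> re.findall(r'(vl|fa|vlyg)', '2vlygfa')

['vl', 'fa']

The regex engine tests alternatives in the order written; an earlier branch that matches wins even if a later one would match more.
Walking the string: at [1:3] match 'vl', group 1 = 'vl'; at [5:7] match 'fa', group 1 = 'fa'.
`findall` collects group 1 from each match (2 total).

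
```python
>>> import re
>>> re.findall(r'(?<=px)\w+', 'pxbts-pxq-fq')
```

['bts', 'q']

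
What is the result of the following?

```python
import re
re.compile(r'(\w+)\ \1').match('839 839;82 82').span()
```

With `match`, the pattern is implicitly anchored at the beginning.
The match spans [0:7] → '839 839'.

(0, 7)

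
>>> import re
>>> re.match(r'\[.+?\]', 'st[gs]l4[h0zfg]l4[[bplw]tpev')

With `match`, the pattern is implicitly anchored at the beginning.
Here the string doesn't start with a match, so the call returns None.

None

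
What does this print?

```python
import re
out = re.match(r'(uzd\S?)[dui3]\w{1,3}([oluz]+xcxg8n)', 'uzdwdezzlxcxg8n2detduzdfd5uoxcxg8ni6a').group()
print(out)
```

uzdwdezzlxcxg8n

Pattern: the literal 'uzd', then optionally a non-whitespace character (captured); then one of [dui3], then 1 to 3 of a word character; then one or more of one of [oluz], then the literal 'xcx', then the literal 'g8n' (captured).
With `match`, the pattern is implicitly anchored at the beginning.
The match spans [0:15] → 'uzdwdezzlxcxg8n'.
Captured: group 1 = 'uzdw', group 2 = 'lxcxg8n'.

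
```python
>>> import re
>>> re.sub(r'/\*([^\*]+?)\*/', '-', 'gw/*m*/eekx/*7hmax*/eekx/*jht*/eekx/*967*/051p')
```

'gw-eekx-eekx-eekx-051p'

Matches: at [2:7] → '/*m*/'; at [11:20] → '/*7hmax*/'; at [24:31] → '/*jht*/'; at [35:42] → '/*967*/'.
Every occurrence is swapped for '-'.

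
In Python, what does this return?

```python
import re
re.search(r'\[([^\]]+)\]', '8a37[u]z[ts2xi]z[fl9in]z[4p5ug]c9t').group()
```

'[u]'

The match spans [4:7] → '[u]'.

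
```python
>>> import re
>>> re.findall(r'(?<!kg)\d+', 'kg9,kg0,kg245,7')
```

['45', '7']

`(?!…)`/`(?<!…)` only lets a position through if the neighbouring text does NOT match; no characters are consumed.
`findall` yields the raw match text (2 of them) because the pattern has no groups.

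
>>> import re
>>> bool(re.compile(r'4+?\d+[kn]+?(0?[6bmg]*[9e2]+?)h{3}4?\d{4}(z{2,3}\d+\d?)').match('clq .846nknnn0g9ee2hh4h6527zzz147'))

False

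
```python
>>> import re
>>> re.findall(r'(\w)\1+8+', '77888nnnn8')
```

['7', 'n']

The backreference `\1` re-matches whatever the first group consumed, character for character.
`findall` collects group 1 from each match (2 total).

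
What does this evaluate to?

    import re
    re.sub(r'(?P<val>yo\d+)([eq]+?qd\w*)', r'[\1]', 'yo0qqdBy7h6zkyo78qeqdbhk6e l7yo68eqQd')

'[yo0] l7yo68eqQd'

This matches the literal 'yo', then one or more of a digit (captured as 'val'); then one or more of one of [eq] (lazy), then the literal 'qd', then zero or more of a word character (captured).
The replacement refers to a captured group, so each match is rewritten using its own captured text.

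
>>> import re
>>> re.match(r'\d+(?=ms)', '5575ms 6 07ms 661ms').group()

'5575'

`match` is anchored at position 0; if the pattern doesn't fit there, it returns None.
The match spans [0:4] → '5575'.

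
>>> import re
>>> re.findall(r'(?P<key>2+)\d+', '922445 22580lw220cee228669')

['22', '22', '22', '22']

Pattern: one or more of a literal '2' (captured as 'key'); then one or more of a digit.
Scanning left to right: at [1:6] match '22445', group 1 = '22'; at [7:12] match '22580', group 1 = '22'; at [14:17] match '220', group 1 = '22'; at [20:26] match '228669', group 1 = '22'.
With a single group, `findall` returns only what that group captured — 4 items.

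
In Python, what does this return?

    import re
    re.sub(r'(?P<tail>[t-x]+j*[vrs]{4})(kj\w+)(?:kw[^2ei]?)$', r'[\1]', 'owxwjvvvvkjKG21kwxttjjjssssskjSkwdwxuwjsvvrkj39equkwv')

Pattern: one or more of a character in [t-x], then zero or more of a literal 'j', then exactly 4 of one of [vrs] (captured as 'tail'); then the literal 'kj', then one or more of a word character (captured); then the literal 'kw', then optionally any character except [2ei] (non-capturing group); then anchored at the end.
Matches: at [1:53] → 'wxwjvvvvkjKG21kwxttjjjssssskjSkwdwxuwjsvvrkj39equkwv'.
Each match is replaced using the text its own group 1 captured.

'o[wxwjvvvv]'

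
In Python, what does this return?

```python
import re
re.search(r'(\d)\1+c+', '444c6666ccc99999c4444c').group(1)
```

The match spans [0:4] → '444c'.
Captured: group 1 = '4'.

'4'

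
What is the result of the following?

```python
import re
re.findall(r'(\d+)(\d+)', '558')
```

[('55', '8')]

This matches one or more of a digit (captured); then one or more of a digit (captured).
Scanning left to right: at [0:3] match '558', groups = ('55', '8').
2 groups means the one result is a tuple of 2 captured strings — 1 here.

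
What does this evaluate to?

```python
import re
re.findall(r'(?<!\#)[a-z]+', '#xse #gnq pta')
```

['se', 'nq', 'pta']

Because the assertion is negative and zero-width, positions next to the forbidden text are skipped.
`findall` yields the raw match text (3 of them) because the pattern has no groups.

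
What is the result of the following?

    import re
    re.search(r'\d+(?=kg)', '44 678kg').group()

'678'

The positive lookaround only admits positions where the adjacent text matches; those characters stay outside the span.
The match spans [3:6] → '678'.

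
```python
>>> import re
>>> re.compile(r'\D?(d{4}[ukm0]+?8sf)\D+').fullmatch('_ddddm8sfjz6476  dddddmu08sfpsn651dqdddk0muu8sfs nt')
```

None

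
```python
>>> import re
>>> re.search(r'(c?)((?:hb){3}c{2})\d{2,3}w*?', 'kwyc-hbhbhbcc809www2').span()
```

(5, 16)

With the lazy modifier that quantifier settles for the fewest repetitions that let the rest of the pattern succeed (the atoms after it are unaffected and can still be greedy).
The match spans [5:16] → 'hbhbhbcc809'.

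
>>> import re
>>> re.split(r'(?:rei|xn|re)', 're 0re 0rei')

Branches in `(...|...)` are attempted left-to-right; the first branch that allows the whole pattern to succeed is taken.
Matches to split on: at [0:2] → 're'; at [4:6] → 're'; at [8:11] → 'rei'.
Splitting on the pattern gives 4 pieces.

['', ' 0', ' 0', '']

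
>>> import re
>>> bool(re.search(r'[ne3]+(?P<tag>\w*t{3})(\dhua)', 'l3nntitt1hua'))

False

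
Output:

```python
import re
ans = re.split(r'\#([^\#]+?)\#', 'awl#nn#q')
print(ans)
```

['awl', 'nn', 'q']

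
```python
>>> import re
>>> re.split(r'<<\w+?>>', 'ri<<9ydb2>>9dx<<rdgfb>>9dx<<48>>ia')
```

Matches to split on: at [2:11] → '<<9ydb2>>'; at [14:23] → '<<rdgfb>>'; at [26:32] → '<<48>>'.
Each match becomes a cut point; 4 segments remain.

['ri', '9dx', '9dx', 'ia']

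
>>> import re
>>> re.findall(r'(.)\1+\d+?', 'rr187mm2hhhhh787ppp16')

`\1` has to match the exact text group 1 already captured.
One capturing group, so `findall` returns just the captured substring from each match — 4 in all.

['r', 'm', 'h', 'p']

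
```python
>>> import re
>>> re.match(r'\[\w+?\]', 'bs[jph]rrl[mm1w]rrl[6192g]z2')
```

None

`re.match` won't scan ahead — the pattern has to work from the very first character.
Here the string doesn't start with a match, so the call returns None.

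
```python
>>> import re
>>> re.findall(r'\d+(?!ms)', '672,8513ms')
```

['672', '851']

The negative lookaround is zero-width — it rules out positions where the adjacent text would match, without consuming anything.
Scanning left to right: at [0:3] → '672'; at [4:7] → '851'.
`findall` yields the raw match text (2 of them) because the pattern has no groups.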